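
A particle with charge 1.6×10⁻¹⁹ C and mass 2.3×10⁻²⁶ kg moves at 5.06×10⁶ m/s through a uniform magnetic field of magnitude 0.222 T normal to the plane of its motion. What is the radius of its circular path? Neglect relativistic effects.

The magnetic force provides the centripetal force: |q|vB = mv²/r.
r = mv/(|q|B) = (2.3×10⁻²⁶)(5.06×10⁶)/((1.6×10⁻¹⁹)(0.222)) ≈ 3.28 m.

r ≈ 3.28 m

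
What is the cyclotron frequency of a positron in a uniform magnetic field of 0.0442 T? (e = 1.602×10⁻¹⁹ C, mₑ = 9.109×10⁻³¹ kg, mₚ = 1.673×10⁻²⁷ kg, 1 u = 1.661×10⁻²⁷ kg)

f = |q|B/(2πm).
f = (1.602×10⁻¹⁹)(0.0442)/(2π·9.109×10⁻³¹) ≈ 1.24×10⁹ Hz.

f ≈ 1.24×10⁹ Hz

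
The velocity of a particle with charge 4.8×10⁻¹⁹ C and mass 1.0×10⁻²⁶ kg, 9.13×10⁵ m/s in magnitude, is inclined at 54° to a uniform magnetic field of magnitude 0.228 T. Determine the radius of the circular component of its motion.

r ≈ 0.0675 m

v⊥ = v sinθ = 9.13×10⁵·sin54° ≈ 7.386×10⁵ m/s.
r = m v⊥/(|q|B) = (1.0×10⁻²⁶)(7.386×10⁵)/((4.8×10⁻¹⁹)(0.228)) ≈ 0.0675 m.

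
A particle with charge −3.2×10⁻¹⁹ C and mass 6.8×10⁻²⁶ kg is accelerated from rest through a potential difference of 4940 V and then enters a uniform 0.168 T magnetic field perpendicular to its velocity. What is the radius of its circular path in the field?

Acceleration: |q|V = ½mv² ⇒ v = √(2|q|V/m) = √(2·3.2×10⁻¹⁹·4940/6.8×10⁻²⁶) ≈ 2.156×10⁵ m/s.
In the field: r = mv/(|q|B) = (6.8×10⁻²⁶)(2.156×10⁵)/((3.2×10⁻¹⁹)(0.168)) ≈ 0.273 m.

r ≈ 0.273 m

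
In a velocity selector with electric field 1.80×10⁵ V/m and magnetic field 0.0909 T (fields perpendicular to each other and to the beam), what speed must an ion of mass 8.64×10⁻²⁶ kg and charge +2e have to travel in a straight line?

For undeflected motion the electric and magnetic forces balance: qE = qvB.
v = E/B = 1.80×10⁵/0.0909 = 1.98×10⁶ m/s.

v = 1.98×10⁶ m/s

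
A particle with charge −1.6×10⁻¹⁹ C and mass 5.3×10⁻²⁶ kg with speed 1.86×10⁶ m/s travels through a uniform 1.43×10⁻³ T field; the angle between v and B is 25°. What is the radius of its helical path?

v⊥ = v sinθ = 1.86×10⁶·sin25° ≈ 7.861×10⁵ m/s.
r = m v⊥/(|q|B) = (5.3×10⁻²⁶)(7.861×10⁵)/((1.6×10⁻¹⁹)(1.43×10⁻³)) ≈ 182 m.

r ≈ 182 m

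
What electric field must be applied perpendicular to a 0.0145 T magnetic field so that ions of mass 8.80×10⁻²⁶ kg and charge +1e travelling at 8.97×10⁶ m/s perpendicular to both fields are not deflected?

For straight-line motion qE = qvB, so E = vB.
E = 8.97×10⁶ × 0.0145 = 1.30×10⁵ V/m.

E = 1.30×10⁵ V/m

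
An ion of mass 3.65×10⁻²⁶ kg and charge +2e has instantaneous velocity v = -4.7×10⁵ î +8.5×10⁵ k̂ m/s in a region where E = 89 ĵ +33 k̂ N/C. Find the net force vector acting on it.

Only an electric field acts, so F = qE = (3.204×10⁻¹⁹ C)·(0, 89.0, 33.0) = (0, 2.85×10⁻¹⁷, 1.06×10⁻¹⁷) N.

F ≈ (0, 2.85×10⁻¹⁷, 1.06×10⁻¹⁷) N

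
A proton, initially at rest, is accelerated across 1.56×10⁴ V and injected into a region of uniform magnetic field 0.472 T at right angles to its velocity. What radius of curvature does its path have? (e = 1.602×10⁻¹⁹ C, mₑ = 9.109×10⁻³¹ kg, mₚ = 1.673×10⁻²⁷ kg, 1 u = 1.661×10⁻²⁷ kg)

Acceleration: |q|V = ½mv² ⇒ v = √(2|q|V/m) = √(2·1.602×10⁻¹⁹·1.56×10⁴/1.673×10⁻²⁷) ≈ 1.728×10⁶ m/s.
In the field: r = mv/(|q|B) = (1.673×10⁻²⁷)(1.728×10⁶)/((1.602×10⁻¹⁹)(0.472)) ≈ 0.0382 m.

r ≈ 0.0382 m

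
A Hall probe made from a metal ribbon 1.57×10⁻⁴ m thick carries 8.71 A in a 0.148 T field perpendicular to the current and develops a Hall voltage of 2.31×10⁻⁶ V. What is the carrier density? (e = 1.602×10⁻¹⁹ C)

n ≈ 2.22×10²⁸ m⁻³

From V_H = IB/(n e t), n = IB/(V_H e t).
n = (8.71)(0.148)/((2.31×10⁻⁶)(1.602×10⁻¹⁹)(1.57×10⁻⁴)) ≈ 2.22×10²⁸ m⁻³.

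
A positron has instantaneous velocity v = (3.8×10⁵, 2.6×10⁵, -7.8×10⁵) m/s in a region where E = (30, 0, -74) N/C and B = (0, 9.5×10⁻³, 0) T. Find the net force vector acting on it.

v×B = (7410, 0, 3610) N/C.
E + v×B = (7440, 0, 3540) N/C.
F = q(E + v×B) = (1.602×10⁻¹⁹ C)·(7440, 0, 3540) = (1.19×10⁻¹⁵, 0, 5.66×10⁻¹⁶) N.

F ≈ (1.19×10⁻¹⁵, 0, 5.66×10⁻¹⁶) N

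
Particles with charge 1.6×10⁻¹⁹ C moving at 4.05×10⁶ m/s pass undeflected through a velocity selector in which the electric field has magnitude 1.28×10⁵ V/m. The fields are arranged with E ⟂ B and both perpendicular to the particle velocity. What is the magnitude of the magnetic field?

B = 0.0316 T

Balance of forces in the selector: qE = qvB ⇒ B = E/v.
B = 1.28×10⁵/4.05×10⁶ = 0.0316 T.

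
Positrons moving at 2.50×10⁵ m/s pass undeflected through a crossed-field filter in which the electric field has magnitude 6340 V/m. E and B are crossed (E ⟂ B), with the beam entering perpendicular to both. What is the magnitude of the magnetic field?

Balance of forces in the selector: qE = qvB ⇒ B = E/v.
B = 6340/2.50×10⁵ = 0.0254 T.

B = 0.0254 T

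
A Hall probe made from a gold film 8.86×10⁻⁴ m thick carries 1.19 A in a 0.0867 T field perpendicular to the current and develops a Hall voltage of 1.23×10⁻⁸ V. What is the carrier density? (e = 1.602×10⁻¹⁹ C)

n ≈ 5.91×10²⁸ m⁻³

From V_H = IB/(n e t), n = IB/(V_H e t).
n = (1.19)(0.0867)/((1.23×10⁻⁸)(1.602×10⁻¹⁹)(8.86×10⁻⁴)) ≈ 5.91×10²⁸ m⁻³.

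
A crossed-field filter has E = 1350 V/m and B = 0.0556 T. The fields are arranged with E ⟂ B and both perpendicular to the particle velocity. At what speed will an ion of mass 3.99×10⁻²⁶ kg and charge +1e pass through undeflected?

v = 2.43×10⁴ m/s

Zero net Lorentz force requires |qE| = |q v×B|, i.e. E = vB.
v = E/B = 1350/0.0556 = 2.43×10⁴ m/s.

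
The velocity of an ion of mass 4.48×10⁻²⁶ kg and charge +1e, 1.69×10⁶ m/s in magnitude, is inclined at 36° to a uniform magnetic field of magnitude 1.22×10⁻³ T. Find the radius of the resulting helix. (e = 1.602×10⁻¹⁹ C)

v⊥ = v sinθ = 1.69×10⁶·sin36° ≈ 9.934×10⁵ m/s.
r = m v⊥/(|q|B) = (4.48×10⁻²⁶)(9.934×10⁵)/((1.602×10⁻¹⁹)(1.22×10⁻³)) ≈ 228 m.

r ≈ 228 m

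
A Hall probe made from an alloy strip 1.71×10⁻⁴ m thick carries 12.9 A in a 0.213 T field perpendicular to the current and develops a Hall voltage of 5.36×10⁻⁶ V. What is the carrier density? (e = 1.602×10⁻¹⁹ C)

n ≈ 1.87×10²⁸ m⁻³

From V_H = IB/(n e t), n = IB/(V_H e t).
n = (12.9)(0.213)/((5.36×10⁻⁶)(1.602×10⁻¹⁹)(1.71×10⁻⁴)) ≈ 1.87×10²⁸ m⁻³.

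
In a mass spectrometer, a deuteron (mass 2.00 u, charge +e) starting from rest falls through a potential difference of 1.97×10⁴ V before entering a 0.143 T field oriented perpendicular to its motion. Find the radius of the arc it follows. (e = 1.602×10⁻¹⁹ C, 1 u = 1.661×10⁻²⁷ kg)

r ≈ 0.200 m

Acceleration: |q|V = ½mv² ⇒ v = √(2|q|V/m) = √(2·1.602×10⁻¹⁹·1.97×10⁴/3.322×10⁻²⁷) ≈ 1.378×10⁶ m/s.
In the field: r = mv/(|q|B) = (3.322×10⁻²⁷)(1.378×10⁶)/((1.602×10⁻¹⁹)(0.143)) ≈ 0.200 m.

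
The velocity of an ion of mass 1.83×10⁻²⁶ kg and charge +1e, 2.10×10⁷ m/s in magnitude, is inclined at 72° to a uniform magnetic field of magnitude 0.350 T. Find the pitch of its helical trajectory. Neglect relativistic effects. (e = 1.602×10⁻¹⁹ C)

p ≈ 13.3 m

v∥ = v cosθ = 2.10×10⁷·cos72° ≈ 6.489×10⁶ m/s.
T = 2πm/(|q|B) = 2π(1.83×10⁻²⁶)/((1.602×10⁻¹⁹)(0.350)) ≈ 2.051×10⁻⁶ s.
pitch = v∥ T = (6.489×10⁶)(2.051×10⁻⁶) ≈ 13.3 m.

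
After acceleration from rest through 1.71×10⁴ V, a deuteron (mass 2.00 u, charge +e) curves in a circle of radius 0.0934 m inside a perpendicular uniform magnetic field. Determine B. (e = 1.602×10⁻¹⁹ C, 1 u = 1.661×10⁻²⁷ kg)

v = √(2|q|V/m) = √(2·1.602×10⁻¹⁹·1.71×10⁴/3.322×10⁻²⁷) ≈ 1.284×10⁶ m/s.
B = mv/(|q|r) = (3.322×10⁻²⁷)(1.284×10⁶)/((1.602×10⁻¹⁹)(0.0934)) ≈ 0.285 T.

B ≈ 0.285 T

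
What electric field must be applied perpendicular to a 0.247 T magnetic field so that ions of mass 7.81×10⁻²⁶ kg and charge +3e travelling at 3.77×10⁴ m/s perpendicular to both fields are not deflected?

E = 9310 V/m

For straight-line motion qE = qvB, so E = vB.
E = 3.77×10⁴ × 0.247 = 9310 V/m.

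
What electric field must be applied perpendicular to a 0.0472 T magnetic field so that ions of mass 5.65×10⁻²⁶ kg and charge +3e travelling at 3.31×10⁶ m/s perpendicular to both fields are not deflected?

E = 1.56×10⁵ V/m

For straight-line motion qE = qvB, so E = vB.
E = 3.31×10⁶ × 0.0472 = 1.56×10⁵ V/m.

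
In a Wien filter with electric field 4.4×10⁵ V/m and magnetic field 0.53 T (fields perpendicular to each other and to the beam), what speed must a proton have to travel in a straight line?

Straight-line motion ⇒ electric and magnetic forces cancel, so E = vB.
v = E/B = 4.4×10⁵/0.53 = 8.3×10⁵ m/s.

v = 8.3×10⁵ m/s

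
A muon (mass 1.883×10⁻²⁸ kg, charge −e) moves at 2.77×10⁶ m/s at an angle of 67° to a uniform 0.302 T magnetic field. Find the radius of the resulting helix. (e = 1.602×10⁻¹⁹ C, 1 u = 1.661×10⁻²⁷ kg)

v⊥ = v sinθ = 2.77×10⁶·sin67° ≈ 2.550×10⁶ m/s.
r = m v⊥/(|q|B) = (1.883×10⁻²⁸)(2.550×10⁶)/((1.602×10⁻¹⁹)(0.302)) ≈ 9.92×10⁻³ m.

r ≈ 9.92×10⁻³ m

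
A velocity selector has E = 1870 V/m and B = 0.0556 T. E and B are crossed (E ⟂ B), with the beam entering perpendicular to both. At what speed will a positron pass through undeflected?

v = 3.36×10⁴ m/s

Zero net Lorentz force requires |qE| = |q v×B|, i.e. E = vB.
v = E/B = 1870/0.0556 = 3.36×10⁴ m/s.
The result is independent of the particle's charge and mass.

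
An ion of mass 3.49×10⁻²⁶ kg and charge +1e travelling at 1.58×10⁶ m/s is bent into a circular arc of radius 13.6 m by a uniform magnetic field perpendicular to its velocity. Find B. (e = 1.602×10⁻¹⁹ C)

B ≈ 0.0253 T

From |q|vB = mv²/r, B = mv/(|q|r).
B = (3.49×10⁻²⁶)(1.58×10⁶)/((1.602×10⁻¹⁹)(13.6)) ≈ 0.0253 T.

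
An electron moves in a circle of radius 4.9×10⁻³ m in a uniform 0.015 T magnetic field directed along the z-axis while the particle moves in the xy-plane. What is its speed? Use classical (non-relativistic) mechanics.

From |q|vB = mv²/r, v = |q|Br/m.
v = (1.602×10⁻¹⁹)(0.015)(4.9×10⁻³)/9.109×10⁻³¹ ≈ 1.3×10⁷ m/s.

v ≈ 1.3×10⁷ m/s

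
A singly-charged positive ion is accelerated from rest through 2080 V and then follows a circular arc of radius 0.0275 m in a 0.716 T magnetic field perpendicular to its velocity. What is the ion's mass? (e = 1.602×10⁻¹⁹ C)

m ≈ 1.49×10⁻²⁶ kg

Combine |q|V = ½mv² and r = mv/(|q|B): eliminate v to get m = qB²r²/(2V).
m = (1.602×10⁻¹⁹)(0.716)²(0.0275)²/(2·2080) ≈ 1.49×10⁻²⁶ kg.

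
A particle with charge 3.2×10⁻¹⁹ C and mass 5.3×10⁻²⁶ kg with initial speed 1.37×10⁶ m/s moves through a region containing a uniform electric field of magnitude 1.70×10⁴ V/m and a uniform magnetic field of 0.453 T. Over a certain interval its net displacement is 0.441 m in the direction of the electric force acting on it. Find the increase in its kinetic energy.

The magnetic force is always ⟂ v and does no work; only the electric force changes KE.
ΔKE = F_E · d = |q|E d = (3.2×10⁻¹⁹)(1.70×10⁴)(0.441) ≈ 2.40×10⁻¹⁵ J.

ΔKE ≈ 2.40×10⁻¹⁵ J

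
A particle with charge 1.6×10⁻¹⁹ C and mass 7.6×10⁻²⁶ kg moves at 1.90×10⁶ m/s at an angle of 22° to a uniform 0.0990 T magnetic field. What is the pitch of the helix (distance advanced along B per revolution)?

p ≈ 53.1 m

v∥ = v cosθ = 1.90×10⁶·cos22° ≈ 1.762×10⁶ m/s.
T = 2πm/(|q|B) = 2π(7.6×10⁻²⁶)/((1.6×10⁻¹⁹)(0.0990)) ≈ 3.015×10⁻⁵ s.
pitch = v∥ T = (1.762×10⁶)(3.015×10⁻⁵) ≈ 53.1 m.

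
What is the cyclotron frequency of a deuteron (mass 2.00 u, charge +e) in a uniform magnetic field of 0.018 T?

f = |q|B/(2πm).
f = (1.602×10⁻¹⁹)(0.018)/(2π·3.322×10⁻²⁷) ≈ 1.4×10⁵ Hz.

f ≈ 1.4×10⁵ Hz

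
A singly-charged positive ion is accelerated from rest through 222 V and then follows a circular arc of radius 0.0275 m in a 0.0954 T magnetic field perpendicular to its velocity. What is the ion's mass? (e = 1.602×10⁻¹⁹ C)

Combine |q|V = ½mv² and r = mv/(|q|B): eliminate v to get m = qB²r²/(2V).
m = (1.602×10⁻¹⁹)(0.0954)²(0.0275)²/(2·222) ≈ 2.48×10⁻²⁷ kg.

m ≈ 2.48×10⁻²⁷ kg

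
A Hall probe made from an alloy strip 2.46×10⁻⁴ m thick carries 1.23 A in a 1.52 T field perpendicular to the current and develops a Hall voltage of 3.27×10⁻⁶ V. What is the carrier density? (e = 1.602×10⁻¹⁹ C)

n ≈ 1.45×10²⁸ m⁻³

From V_H = IB/(n e t), n = IB/(V_H e t).
n = (1.23)(1.52)/((3.27×10⁻⁶)(1.602×10⁻¹⁹)(2.46×10⁻⁴)) ≈ 1.45×10²⁸ m⁻³.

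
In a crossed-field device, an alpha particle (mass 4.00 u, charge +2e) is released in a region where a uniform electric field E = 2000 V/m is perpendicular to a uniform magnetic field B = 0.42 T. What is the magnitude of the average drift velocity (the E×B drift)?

In crossed fields the guiding centre drifts at v_d = |E×B|/B² = E/B, independent of charge and mass.
v_d = 2000/0.42 = 4800 m/s.

v_d ≈ 4800 m/s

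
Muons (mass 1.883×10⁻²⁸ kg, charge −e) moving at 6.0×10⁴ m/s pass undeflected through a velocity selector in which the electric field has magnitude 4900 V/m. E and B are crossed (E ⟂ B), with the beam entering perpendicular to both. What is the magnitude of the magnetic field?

Balance of forces in the selector: qE = qvB ⇒ B = E/v.
B = 4900/6.0×10⁴ = 0.082 T.

B = 0.082 T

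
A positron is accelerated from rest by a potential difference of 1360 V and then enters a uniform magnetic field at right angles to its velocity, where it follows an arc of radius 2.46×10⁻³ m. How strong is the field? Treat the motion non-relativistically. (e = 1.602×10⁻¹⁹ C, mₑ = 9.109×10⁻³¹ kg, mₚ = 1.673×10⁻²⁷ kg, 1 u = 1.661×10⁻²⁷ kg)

B ≈ 0.0506 T

v = √(2|q|V/m) = √(2·1.602×10⁻¹⁹·1360/9.109×10⁻³¹) ≈ 2.187×10⁷ m/s.
B = mv/(|q|r) = (9.109×10⁻³¹)(2.187×10⁷)/((1.602×10⁻¹⁹)(2.46×10⁻³)) ≈ 0.0506 T.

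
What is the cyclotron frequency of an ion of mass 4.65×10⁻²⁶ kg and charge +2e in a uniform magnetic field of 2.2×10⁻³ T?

f ≈ 2400 Hz

f = |q|B/(2πm).
f = (3.204×10⁻¹⁹)(2.2×10⁻³)/(2π·4.65×10⁻²⁶) ≈ 2400 Hz.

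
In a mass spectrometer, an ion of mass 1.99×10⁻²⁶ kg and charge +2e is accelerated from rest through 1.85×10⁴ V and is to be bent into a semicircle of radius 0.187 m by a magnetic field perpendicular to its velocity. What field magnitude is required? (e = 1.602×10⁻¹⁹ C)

B ≈ 0.256 T

v = √(2|q|V/m) = √(2·3.204×10⁻¹⁹·1.85×10⁴/1.99×10⁻²⁶) ≈ 7.718×10⁵ m/s.
B = mv/(|q|r) = (1.99×10⁻²⁶)(7.718×10⁵)/((3.204×10⁻¹⁹)(0.187)) ≈ 0.256 T.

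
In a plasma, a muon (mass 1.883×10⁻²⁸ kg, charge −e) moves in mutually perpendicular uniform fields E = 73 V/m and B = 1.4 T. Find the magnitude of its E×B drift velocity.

In crossed fields the guiding centre drifts at v_d = |E×B|/B² = E/B, independent of charge and mass.
v_d = 73/1.4 = 52 m/s.

v_d ≈ 52 m/s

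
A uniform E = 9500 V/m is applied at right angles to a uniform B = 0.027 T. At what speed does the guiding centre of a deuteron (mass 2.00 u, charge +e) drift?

v_d ≈ 3.5×10⁵ m/s

The steady drift has the magnetic force balancing the electric force, so v_d = E/B.
v_d = 9500/0.027 = 3.5×10⁵ m/s.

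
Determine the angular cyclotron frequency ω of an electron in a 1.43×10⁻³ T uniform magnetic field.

ω = |q|B/m.
ω = (1.602×10⁻¹⁹)(1.43×10⁻³)/9.109×10⁻³¹ ≈ 2.51×10⁸ rad/s.

ω ≈ 2.51×10⁸ rad/s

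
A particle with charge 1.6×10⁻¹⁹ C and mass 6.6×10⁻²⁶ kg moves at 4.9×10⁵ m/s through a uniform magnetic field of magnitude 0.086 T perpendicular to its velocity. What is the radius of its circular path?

The magnetic force provides the centripetal force: |q|vB = mv²/r.
r = mv/(|q|B) = (6.6×10⁻²⁶)(4.9×10⁵)/((1.6×10⁻¹⁹)(0.086)) ≈ 2.4 m.

r ≈ 2.4 m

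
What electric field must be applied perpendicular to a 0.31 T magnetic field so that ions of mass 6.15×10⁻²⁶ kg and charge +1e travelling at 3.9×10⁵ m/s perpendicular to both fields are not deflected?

E = 1.2×10⁵ V/m

For straight-line motion qE = qvB, so E = vB.
E = 3.9×10⁵ × 0.31 = 1.2×10⁵ V/m.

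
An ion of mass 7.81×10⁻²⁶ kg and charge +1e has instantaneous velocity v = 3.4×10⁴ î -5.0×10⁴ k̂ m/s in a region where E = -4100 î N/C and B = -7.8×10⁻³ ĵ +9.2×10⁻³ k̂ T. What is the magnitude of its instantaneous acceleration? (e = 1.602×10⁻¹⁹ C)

v×B = (-390, -313, -265) N/C.
E + v×B = (-4490, -313, -265) N/C.
F = q(E + v×B) = (1.602×10⁻¹⁹ C)·(-4490, -313, -265) = (-7.19×10⁻¹⁶, -5.01×10⁻¹⁷, -4.25×10⁻¹⁷) N.
|a| = |F|/m = 7.223×10⁻¹⁶/7.81×10⁻²⁶ ≈ 9.25×10⁹ m/s².

|a| ≈ 9.25×10⁹ m/s²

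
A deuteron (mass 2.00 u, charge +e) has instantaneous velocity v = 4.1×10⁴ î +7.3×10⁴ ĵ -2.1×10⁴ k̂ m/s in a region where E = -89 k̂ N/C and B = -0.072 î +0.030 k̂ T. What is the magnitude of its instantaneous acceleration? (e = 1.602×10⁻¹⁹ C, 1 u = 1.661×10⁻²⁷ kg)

v×B = (2190, 282, 5260) N/C.
E + v×B = (2190, 282, 5170) N/C.
F = q(E + v×B) = (1.602×10⁻¹⁹ C)·(2190, 282, 5170) = (3.51×10⁻¹⁶, 4.52×10⁻¹⁷, 8.28×10⁻¹⁶) N.
|a| = |F|/m = 9.002×10⁻¹⁶/3.322×10⁻²⁷ ≈ 2.71×10¹¹ m/s².

|a| ≈ 2.71×10¹¹ m/s²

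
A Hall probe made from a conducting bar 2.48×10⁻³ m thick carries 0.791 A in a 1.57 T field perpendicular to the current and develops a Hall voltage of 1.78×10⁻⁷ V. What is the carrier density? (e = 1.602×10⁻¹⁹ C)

n ≈ 1.76×10²⁸ m⁻³

From V_H = IB/(n e t), n = IB/(V_H e t).
n = (0.791)(1.57)/((1.78×10⁻⁷)(1.602×10⁻¹⁹)(2.48×10⁻³)) ≈ 1.76×10²⁸ m⁻³.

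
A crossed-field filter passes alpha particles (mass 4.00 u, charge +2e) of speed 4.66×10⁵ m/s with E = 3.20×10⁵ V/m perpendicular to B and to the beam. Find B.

Balance of forces in the selector: qE = qvB ⇒ B = E/v.
B = 3.20×10⁵/4.66×10⁵ = 0.687 T.

B = 0.687 T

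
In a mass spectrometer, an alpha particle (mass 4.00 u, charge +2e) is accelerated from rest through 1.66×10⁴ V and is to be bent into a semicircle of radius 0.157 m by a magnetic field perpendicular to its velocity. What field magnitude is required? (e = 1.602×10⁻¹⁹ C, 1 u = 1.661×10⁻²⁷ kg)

v = √(2|q|V/m) = √(2·3.204×10⁻¹⁹·1.66×10⁴/6.644×10⁻²⁷) ≈ 1.265×10⁶ m/s.
B = mv/(|q|r) = (6.644×10⁻²⁷)(1.265×10⁶)/((3.204×10⁻¹⁹)(0.157)) ≈ 0.167 T.

B ≈ 0.167 T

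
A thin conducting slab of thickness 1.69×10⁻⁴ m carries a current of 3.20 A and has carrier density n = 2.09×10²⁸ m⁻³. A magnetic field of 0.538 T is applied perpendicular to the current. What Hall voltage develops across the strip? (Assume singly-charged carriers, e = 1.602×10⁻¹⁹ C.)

V_H ≈ 3.04×10⁻⁶ V

V_H = IB/(n e t).
V_H = (3.20)(0.538)/((2.09×10²⁸)(1.602×10⁻¹⁹)(1.69×10⁻⁴)) ≈ 3.04×10⁻⁶ V.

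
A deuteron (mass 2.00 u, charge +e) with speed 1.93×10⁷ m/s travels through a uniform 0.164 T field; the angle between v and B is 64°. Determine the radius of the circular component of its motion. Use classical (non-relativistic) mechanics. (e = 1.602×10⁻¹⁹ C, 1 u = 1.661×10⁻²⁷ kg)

r ≈ 2.19 m

v⊥ = v sinθ = 1.93×10⁷·sin64° ≈ 1.735×10⁷ m/s.
r = m v⊥/(|q|B) = (3.322×10⁻²⁷)(1.735×10⁷)/((1.602×10⁻¹⁹)(0.164)) ≈ 2.19 m.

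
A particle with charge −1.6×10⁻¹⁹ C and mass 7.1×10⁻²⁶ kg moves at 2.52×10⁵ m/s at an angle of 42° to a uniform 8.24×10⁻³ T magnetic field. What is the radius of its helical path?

r ≈ 9.08 m

v⊥ = v sinθ = 2.52×10⁵·sin42° ≈ 1.686×10⁵ m/s.
r = m v⊥/(|q|B) = (7.1×10⁻²⁶)(1.686×10⁵)/((1.6×10⁻¹⁹)(8.24×10⁻³)) ≈ 9.08 m.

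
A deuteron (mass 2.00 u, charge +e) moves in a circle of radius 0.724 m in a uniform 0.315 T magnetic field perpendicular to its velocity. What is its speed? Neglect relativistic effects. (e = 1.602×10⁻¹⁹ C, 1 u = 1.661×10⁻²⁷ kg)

v ≈ 1.10×10⁷ m/s

From |q|vB = mv²/r, v = |q|Br/m.
v = (1.602×10⁻¹⁹)(0.315)(0.724)/3.322×10⁻²⁷ ≈ 1.10×10⁷ m/s.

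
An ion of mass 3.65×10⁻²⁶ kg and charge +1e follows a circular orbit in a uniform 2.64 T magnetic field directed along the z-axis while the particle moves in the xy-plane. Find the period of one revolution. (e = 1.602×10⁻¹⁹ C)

T ≈ 5.42×10⁻⁷ s

The cyclotron period depends only on m, q, B: T = 2πm/(|q|B).
T = 2π(3.65×10⁻²⁶)/((1.602×10⁻¹⁹)(2.64)) ≈ 5.42×10⁻⁷ s.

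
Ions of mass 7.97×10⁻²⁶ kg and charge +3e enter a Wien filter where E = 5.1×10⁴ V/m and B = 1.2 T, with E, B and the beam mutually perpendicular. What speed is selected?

Zero net Lorentz force requires |qE| = |q v×B|, i.e. E = vB.
v = E/B = 5.1×10⁴/1.2 = 4.2×10⁴ m/s.

v = 4.2×10⁴ m/s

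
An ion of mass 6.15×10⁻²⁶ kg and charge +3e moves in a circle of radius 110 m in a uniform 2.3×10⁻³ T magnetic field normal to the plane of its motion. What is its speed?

v ≈ 2.0×10⁶ m/s

From |q|vB = mv²/r, v = |q|Br/m.
v = (4.806×10⁻¹⁹)(2.3×10⁻³)(110)/6.15×10⁻²⁶ ≈ 2.0×10⁶ m/s.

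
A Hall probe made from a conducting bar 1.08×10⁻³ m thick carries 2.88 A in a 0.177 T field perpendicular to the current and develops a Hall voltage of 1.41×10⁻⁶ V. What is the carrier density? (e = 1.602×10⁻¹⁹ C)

From V_H = IB/(n e t), n = IB/(V_H e t).
n = (2.88)(0.177)/((1.41×10⁻⁶)(1.602×10⁻¹⁹)(1.08×10⁻³)) ≈ 2.09×10²⁷ m⁻³.

n ≈ 2.09×10²⁷ m⁻³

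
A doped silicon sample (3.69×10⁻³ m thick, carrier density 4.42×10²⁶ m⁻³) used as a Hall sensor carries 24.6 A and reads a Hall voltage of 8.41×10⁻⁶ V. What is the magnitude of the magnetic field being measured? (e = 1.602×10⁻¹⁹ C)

B ≈ 0.0893 T

From V_H = IB/(n e t), B = V_H n e t / I.
B = (8.41×10⁻⁶)(4.42×10²⁶)(1.602×10⁻¹⁹)(3.69×10⁻³)/24.6 ≈ 0.0893 T.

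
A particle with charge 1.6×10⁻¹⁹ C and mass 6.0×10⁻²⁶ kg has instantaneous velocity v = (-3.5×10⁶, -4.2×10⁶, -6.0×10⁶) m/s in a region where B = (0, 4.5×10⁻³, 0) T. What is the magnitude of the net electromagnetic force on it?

|F| ≈ 5.00×10⁻¹⁵ N

v×B = (2.70×10⁴, 0, -1.57×10⁴) N/C.
F = q v×B = (1.6×10⁻¹⁹ C)·(2.70×10⁴, 0, -1.57×10⁴) = (4.32×10⁻¹⁵, 0, -2.52×10⁻¹⁵) N.
|F| = 5.00×10⁻¹⁵ N.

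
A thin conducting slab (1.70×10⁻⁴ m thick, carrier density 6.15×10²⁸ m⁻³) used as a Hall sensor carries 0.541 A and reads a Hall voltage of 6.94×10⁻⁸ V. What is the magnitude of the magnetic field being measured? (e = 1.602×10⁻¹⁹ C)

B ≈ 0.215 T

From V_H = IB/(n e t), B = V_H n e t / I.
B = (6.94×10⁻⁸)(6.15×10²⁸)(1.602×10⁻¹⁹)(1.70×10⁻⁴)/0.541 ≈ 0.215 T.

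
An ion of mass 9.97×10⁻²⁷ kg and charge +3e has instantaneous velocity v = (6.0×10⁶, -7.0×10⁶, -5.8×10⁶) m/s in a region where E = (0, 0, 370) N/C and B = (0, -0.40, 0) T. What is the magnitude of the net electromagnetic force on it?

v×B = (-2.32×10⁶, 0, -2.40×10⁶) N/C.
E + v×B = (-2.32×10⁶, 0, -2.40×10⁶) N/C.
F = q(E + v×B) = (4.806×10⁻¹⁹ C)·(-2.32×10⁶, 0, -2.40×10⁶) = (-1.11×10⁻¹², 0, -1.15×10⁻¹²) N.
|F| = 1.60×10⁻¹² N.

|F| ≈ 1.60×10⁻¹² N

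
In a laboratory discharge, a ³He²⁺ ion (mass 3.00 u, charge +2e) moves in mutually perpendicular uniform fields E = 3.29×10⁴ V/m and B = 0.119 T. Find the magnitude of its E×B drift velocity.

In crossed fields the guiding centre drifts at v_d = |E×B|/B² = E/B, independent of charge and mass.
v_d = 3.29×10⁴/0.119 = 2.76×10⁵ m/s.

v_d ≈ 2.76×10⁵ m/s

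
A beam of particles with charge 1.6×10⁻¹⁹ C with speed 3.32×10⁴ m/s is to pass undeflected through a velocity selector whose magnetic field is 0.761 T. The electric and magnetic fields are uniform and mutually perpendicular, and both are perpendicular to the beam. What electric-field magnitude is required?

For straight-line motion qE = qvB, so E = vB.
E = 3.32×10⁴ × 0.761 = 2.53×10⁴ V/m.

E = 2.53×10⁴ V/m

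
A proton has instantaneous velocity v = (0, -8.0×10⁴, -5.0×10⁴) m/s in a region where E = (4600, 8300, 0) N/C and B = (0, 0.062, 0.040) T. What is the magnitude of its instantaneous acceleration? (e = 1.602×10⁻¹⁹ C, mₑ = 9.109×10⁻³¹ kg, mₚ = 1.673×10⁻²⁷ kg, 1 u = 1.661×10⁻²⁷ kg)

v×B = (-100, 0, 0) N/C.
E + v×B = (4500, 8300, 0) N/C.
F = q(E + v×B) = (1.602×10⁻¹⁹ C)·(4500, 8300, 0) = (7.21×10⁻¹⁶, 1.33×10⁻¹⁵, 0) N.
|a| = |F|/m = 1.513×10⁻¹⁵/1.673×10⁻²⁷ ≈ 9.04×10¹¹ m/s².

|a| ≈ 9.04×10¹¹ m/s²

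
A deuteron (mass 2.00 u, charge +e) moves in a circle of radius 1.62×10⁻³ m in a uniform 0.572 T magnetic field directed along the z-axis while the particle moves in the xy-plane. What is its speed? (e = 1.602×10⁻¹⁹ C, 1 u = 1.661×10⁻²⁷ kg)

From |q|vB = mv²/r, v = |q|Br/m.
v = (1.602×10⁻¹⁹)(0.572)(1.62×10⁻³)/3.322×10⁻²⁷ ≈ 4.47×10⁴ m/s.

v ≈ 4.47×10⁴ m/s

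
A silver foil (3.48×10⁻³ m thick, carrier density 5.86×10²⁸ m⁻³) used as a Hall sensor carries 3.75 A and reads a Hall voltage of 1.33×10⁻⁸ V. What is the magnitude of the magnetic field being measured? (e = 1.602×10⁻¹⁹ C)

From V_H = IB/(n e t), B = V_H n e t / I.
B = (1.33×10⁻⁸)(5.86×10²⁸)(1.602×10⁻¹⁹)(3.48×10⁻³)/3.75 ≈ 0.116 T.

B ≈ 0.116 T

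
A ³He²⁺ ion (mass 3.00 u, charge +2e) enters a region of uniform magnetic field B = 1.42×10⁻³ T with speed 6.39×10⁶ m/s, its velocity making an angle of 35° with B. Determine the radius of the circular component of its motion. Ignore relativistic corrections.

r ≈ 40.1 m

v⊥ = v sinθ = 6.39×10⁶·sin35° ≈ 3.665×10⁶ m/s.
r = m v⊥/(|q|B) = (4.983×10⁻²⁷)(3.665×10⁶)/((3.204×10⁻¹⁹)(1.42×10⁻³)) ≈ 40.1 m.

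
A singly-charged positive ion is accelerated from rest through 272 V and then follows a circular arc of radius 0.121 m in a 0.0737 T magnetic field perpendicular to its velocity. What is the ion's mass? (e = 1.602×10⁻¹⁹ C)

Combine |q|V = ½mv² and r = mv/(|q|B): eliminate v to get m = qB²r²/(2V).
m = (1.602×10⁻¹⁹)(0.0737)²(0.121)²/(2·272) ≈ 2.34×10⁻²⁶ kg.

m ≈ 2.34×10⁻²⁶ kg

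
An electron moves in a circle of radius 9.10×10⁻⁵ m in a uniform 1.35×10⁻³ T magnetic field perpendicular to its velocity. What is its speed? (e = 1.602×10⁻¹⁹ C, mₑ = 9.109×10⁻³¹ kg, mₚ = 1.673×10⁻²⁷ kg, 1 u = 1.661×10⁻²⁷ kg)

v ≈ 2.16×10⁴ m/s

From |q|vB = mv²/r, v = |q|Br/m.
v = (1.602×10⁻¹⁹)(1.35×10⁻³)(9.10×10⁻⁵)/9.109×10⁻³¹ ≈ 2.16×10⁴ m/s.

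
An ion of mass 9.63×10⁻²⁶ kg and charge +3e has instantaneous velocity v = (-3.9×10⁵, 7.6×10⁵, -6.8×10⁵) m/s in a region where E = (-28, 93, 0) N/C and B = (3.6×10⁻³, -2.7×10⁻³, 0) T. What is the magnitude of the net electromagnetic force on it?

|F| ≈ 1.65×10⁻¹⁵ N

v×B = (-1840, -2450, -1680) N/C.
E + v×B = (-1860, -2360, -1680) N/C.
F = q(E + v×B) = (4.806×10⁻¹⁹ C)·(-1860, -2360, -1680) = (-8.96×10⁻¹⁶, -1.13×10⁻¹⁵, -8.09×10⁻¹⁶) N.
|F| = 1.65×10⁻¹⁵ N.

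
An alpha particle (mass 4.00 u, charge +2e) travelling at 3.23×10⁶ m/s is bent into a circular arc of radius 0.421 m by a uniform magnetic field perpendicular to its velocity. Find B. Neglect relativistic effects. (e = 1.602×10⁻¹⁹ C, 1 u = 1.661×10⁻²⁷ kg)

From |q|vB = mv²/r, B = mv/(|q|r).
B = (6.644×10⁻²⁷)(3.23×10⁶)/((3.204×10⁻¹⁹)(0.421)) ≈ 0.159 T.

B ≈ 0.159 T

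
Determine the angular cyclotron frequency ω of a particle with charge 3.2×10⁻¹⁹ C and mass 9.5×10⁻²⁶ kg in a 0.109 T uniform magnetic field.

ω ≈ 3.67×10⁵ rad/s

ω = |q|B/m.
ω = (3.2×10⁻¹⁹)(0.109)/9.5×10⁻²⁶ ≈ 3.67×10⁵ rad/s.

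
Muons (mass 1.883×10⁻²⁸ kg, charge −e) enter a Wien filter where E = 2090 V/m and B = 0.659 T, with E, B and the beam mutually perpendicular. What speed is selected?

Straight-line motion ⇒ electric and magnetic forces cancel, so E = vB.
v = E/B = 2090/0.659 = 3170 m/s.

v = 3170 m/s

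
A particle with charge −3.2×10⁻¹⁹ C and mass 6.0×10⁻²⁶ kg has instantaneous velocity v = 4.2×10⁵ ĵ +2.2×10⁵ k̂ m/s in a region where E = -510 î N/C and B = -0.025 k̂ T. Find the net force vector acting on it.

v×B = (-1.05×10⁴, 0, 0) N/C.
E + v×B = (-1.10×10⁴, 0, 0) N/C.
F = q(E + v×B) = (−3.2×10⁻¹⁹ C)·(-1.10×10⁴, 0, 0) = (3.52×10⁻¹⁵, 0, 0) N.

F ≈ (3.52×10⁻¹⁵, 0, 0) N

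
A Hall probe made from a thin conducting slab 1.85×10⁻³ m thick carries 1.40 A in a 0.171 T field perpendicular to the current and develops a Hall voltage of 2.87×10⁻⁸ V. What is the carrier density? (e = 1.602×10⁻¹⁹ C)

From V_H = IB/(n e t), n = IB/(V_H e t).
n = (1.40)(0.171)/((2.87×10⁻⁸)(1.602×10⁻¹⁹)(1.85×10⁻³)) ≈ 2.81×10²⁸ m⁻³.

n ≈ 2.81×10²⁸ m⁻³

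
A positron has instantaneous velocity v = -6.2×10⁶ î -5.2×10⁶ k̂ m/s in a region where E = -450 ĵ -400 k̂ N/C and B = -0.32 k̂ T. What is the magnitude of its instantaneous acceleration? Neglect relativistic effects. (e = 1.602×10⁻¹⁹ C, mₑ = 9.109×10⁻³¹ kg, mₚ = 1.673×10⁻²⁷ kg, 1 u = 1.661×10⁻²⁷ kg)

|a| ≈ 3.49×10¹⁷ m/s²

v×B = (0, -1.98×10⁶, 0) N/C.
E + v×B = (0, -1.98×10⁶, -400) N/C.
F = q(E + v×B) = (1.602×10⁻¹⁹ C)·(0, -1.98×10⁶, -400) = (0, -3.18×10⁻¹³, -6.41×10⁻¹⁷) N.
|a| = |F|/m = 3.179×10⁻¹³/9.109×10⁻³¹ ≈ 3.49×10¹⁷ m/s².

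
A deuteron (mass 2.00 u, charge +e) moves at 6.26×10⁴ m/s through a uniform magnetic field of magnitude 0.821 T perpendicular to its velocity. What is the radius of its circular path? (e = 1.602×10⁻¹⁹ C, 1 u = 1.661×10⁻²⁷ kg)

r ≈ 1.58×10⁻³ m

The magnetic force provides the centripetal force: |q|vB = mv²/r.
r = mv/(|q|B) = (3.322×10⁻²⁷)(6.26×10⁴)/((1.602×10⁻¹⁹)(0.821)) ≈ 1.58×10⁻³ m.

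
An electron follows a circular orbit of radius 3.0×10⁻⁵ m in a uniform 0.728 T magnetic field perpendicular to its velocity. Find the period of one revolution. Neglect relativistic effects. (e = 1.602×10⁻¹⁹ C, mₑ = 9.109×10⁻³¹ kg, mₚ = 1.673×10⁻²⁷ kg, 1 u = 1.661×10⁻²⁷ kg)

T ≈ 4.91×10⁻¹¹ s

The cyclotron period depends only on m, q, B: T = 2πm/(|q|B).
T = 2π(9.109×10⁻³¹)/((1.602×10⁻¹⁹)(0.728)) ≈ 4.91×10⁻¹¹ s.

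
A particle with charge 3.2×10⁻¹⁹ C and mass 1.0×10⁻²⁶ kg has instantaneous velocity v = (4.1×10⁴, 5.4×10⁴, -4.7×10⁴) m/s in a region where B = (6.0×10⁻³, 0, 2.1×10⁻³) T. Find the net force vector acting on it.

v×B = (113, -368, -324) N/C.
F = q v×B = (3.2×10⁻¹⁹ C)·(113, -368, -324) = (3.63×10⁻¹⁷, -1.18×10⁻¹⁶, -1.04×10⁻¹⁶) N.

F ≈ (3.63×10⁻¹⁷, -1.18×10⁻¹⁶, -1.04×10⁻¹⁶) N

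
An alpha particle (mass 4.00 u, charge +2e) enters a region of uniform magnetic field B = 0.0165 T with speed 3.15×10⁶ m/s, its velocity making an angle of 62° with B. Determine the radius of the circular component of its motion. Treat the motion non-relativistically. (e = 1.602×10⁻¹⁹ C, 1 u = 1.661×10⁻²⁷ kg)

r ≈ 3.50 m

v⊥ = v sinθ = 3.15×10⁶·sin62° ≈ 2.781×10⁶ m/s.
r = m v⊥/(|q|B) = (6.644×10⁻²⁷)(2.781×10⁶)/((3.204×10⁻¹⁹)(0.0165)) ≈ 3.50 m.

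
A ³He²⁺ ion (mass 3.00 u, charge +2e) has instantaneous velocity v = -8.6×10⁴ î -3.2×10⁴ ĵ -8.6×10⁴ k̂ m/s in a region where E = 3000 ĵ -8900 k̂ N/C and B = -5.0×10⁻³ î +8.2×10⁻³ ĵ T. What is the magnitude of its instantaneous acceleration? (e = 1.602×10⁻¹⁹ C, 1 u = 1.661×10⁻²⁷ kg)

|a| ≈ 6.67×10¹¹ m/s²

v×B = (705, 430, -865) N/C.
E + v×B = (705, 3430, -9770) N/C.
F = q(E + v×B) = (3.204×10⁻¹⁹ C)·(705, 3430, -9770) = (2.26×10⁻¹⁶, 1.10×10⁻¹⁵, -3.13×10⁻¹⁵) N.
|a| = |F|/m = 3.324×10⁻¹⁵/4.983×10⁻²⁷ ≈ 6.67×10¹¹ m/s².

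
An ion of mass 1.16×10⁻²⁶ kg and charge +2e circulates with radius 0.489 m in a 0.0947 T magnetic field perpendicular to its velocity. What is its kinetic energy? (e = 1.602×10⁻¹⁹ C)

KE ≈ 5.92×10⁴ eV

v = |q|Br/m, then KE = ½mv² = (qBr)²/(2m).
v = (3.204×10⁻¹⁹)(0.0947)(0.489)/1.16×10⁻²⁶ ≈ 1.279×10⁶ m/s.
KE = ½(1.16×10⁻²⁶)(1.279×10⁶)² ≈ 9.49×10⁻¹⁵ J = 5.92×10⁴ eV.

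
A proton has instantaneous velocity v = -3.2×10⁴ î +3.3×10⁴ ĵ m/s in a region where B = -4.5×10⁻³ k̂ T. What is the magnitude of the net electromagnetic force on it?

v×B = (-148, -144, 0) N/C.
F = q v×B = (1.602×10⁻¹⁹ C)·(-148, -144, 0) = (-2.38×10⁻¹⁷, -2.31×10⁻¹⁷, 0) N.
|F| = 3.31×10⁻¹⁷ N.

|F| ≈ 3.31×10⁻¹⁷ N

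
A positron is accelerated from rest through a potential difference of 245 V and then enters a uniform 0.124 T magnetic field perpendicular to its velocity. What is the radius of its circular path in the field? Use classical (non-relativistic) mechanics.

Acceleration: |q|V = ½mv² ⇒ v = √(2|q|V/m) = √(2·1.602×10⁻¹⁹·245/9.109×10⁻³¹) ≈ 9.283×10⁶ m/s.
In the field: r = mv/(|q|B) = (9.109×10⁻³¹)(9.283×10⁶)/((1.602×10⁻¹⁹)(0.124)) ≈ 4.26×10⁻⁴ m.

r ≈ 4.26×10⁻⁴ m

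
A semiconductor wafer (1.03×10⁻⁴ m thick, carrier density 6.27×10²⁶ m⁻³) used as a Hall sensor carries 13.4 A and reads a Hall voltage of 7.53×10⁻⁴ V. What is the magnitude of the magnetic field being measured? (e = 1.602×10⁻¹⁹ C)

From V_H = IB/(n e t), B = V_H n e t / I.
B = (7.53×10⁻⁴)(6.27×10²⁶)(1.602×10⁻¹⁹)(1.03×10⁻⁴)/13.4 ≈ 0.581 T.

B ≈ 0.581 T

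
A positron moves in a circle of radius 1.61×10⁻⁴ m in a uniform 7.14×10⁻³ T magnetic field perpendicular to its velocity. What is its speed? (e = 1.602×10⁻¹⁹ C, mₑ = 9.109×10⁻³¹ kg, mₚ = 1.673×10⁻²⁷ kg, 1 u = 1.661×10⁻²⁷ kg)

From |q|vB = mv²/r, v = |q|Br/m.
v = (1.602×10⁻¹⁹)(7.14×10⁻³)(1.61×10⁻⁴)/9.109×10⁻³¹ ≈ 2.02×10⁵ m/s.

v ≈ 2.02×10⁵ m/s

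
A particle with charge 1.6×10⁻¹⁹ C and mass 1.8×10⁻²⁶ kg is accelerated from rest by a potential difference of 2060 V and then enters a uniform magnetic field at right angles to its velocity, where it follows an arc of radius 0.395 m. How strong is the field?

v = √(2|q|V/m) = √(2·1.6×10⁻¹⁹·2060/1.8×10⁻²⁶) ≈ 1.914×10⁵ m/s.
B = mv/(|q|r) = (1.8×10⁻²⁶)(1.914×10⁵)/((1.6×10⁻¹⁹)(0.395)) ≈ 0.0545 T.

B ≈ 0.0545 T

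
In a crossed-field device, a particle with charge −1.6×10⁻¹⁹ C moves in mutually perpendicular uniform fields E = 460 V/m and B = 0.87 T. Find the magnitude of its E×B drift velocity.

v_d ≈ 530 m/s

The E×B drift speed is v_d = E/B.
v_d = 460/0.87 = 530 m/s.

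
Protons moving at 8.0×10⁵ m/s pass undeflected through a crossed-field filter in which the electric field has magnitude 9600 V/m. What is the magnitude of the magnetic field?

Balance of forces in the selector: qE = qvB ⇒ B = E/v.
B = 9600/8.0×10⁵ = 0.012 T.

B = 0.012 T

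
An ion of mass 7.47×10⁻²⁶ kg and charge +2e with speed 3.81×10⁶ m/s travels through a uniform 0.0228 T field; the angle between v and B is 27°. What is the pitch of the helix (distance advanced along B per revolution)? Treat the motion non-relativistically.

v∥ = v cosθ = 3.81×10⁶·cos27° ≈ 3.395×10⁶ m/s.
T = 2πm/(|q|B) = 2π(7.47×10⁻²⁶)/((3.204×10⁻¹⁹)(0.0228)) ≈ 6.425×10⁻⁵ s.
pitch = v∥ T = (3.395×10⁶)(6.425×10⁻⁵) ≈ 218 m.

p ≈ 218 m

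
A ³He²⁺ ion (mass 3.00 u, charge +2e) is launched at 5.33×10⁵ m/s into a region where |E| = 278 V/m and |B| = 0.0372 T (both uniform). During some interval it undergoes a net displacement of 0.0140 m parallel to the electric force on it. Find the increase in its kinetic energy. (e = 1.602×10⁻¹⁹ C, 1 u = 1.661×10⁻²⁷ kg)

The magnetic force is always ⟂ v and does no work; only the electric force changes KE.
ΔKE = F_E · d = |q|E d = (3.204×10⁻¹⁹)(278)(0.0140) ≈ 1.25×10⁻¹⁸ J.

ΔKE ≈ 1.25×10⁻¹⁸ J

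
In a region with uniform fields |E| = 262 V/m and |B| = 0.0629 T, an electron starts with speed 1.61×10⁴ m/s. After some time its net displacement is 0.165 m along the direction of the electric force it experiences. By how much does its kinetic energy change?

ΔKE ≈ 6.93×10⁻¹⁸ J

The magnetic force is always ⟂ v and does no work; only the electric force changes KE.
ΔKE = F_E · d = |q|E d = (1.602×10⁻¹⁹)(262)(0.165) ≈ 6.93×10⁻¹⁸ J.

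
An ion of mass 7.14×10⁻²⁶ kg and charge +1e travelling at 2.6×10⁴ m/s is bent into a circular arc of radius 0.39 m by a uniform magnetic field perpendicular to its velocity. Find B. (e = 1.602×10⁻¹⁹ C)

B ≈ 0.030 T

From |q|vB = mv²/r, B = mv/(|q|r).
B = (7.14×10⁻²⁶)(2.6×10⁴)/((1.602×10⁻¹⁹)(0.39)) ≈ 0.030 T.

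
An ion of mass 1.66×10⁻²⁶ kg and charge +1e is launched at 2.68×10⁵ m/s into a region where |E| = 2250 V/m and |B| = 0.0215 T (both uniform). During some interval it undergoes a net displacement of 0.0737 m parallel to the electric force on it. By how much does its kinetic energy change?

The magnetic force is always ⟂ v and does no work; only the electric force changes KE.
ΔKE = F_E · d = |q|E d = (1.602×10⁻¹⁹)(2250)(0.0737) ≈ 2.66×10⁻¹⁷ J.

ΔKE ≈ 2.66×10⁻¹⁷ J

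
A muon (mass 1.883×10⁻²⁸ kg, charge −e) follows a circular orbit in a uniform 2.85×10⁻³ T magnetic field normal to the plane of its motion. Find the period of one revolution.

T ≈ 2.59×10⁻⁶ s

The cyclotron period depends only on m, q, B: T = 2πm/(|q|B).
T = 2π(1.883×10⁻²⁸)/((1.602×10⁻¹⁹)(2.85×10⁻³)) ≈ 2.59×10⁻⁶ s.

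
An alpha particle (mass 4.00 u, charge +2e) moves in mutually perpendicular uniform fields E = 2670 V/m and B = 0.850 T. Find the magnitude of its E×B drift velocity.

The E×B drift speed is v_d = E/B.
v_d = 2670/0.850 = 3140 m/s.

v_d ≈ 3140 m/s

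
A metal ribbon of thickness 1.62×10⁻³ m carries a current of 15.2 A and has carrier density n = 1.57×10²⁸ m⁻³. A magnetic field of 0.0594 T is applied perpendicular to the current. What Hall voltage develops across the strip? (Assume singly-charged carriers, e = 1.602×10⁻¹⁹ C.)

V_H ≈ 2.22×10⁻⁷ V

V_H = IB/(n e t).
V_H = (15.2)(0.0594)/((1.57×10²⁸)(1.602×10⁻¹⁹)(1.62×10⁻³)) ≈ 2.22×10⁻⁷ V.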